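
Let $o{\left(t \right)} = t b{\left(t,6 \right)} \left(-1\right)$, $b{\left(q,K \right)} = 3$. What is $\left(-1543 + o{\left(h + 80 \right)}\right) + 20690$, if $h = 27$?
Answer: $18826$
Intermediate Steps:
$o{\left(t \right)} = - 3 t$ ($o{\left(t \right)} = t 3 \left(-1\right) = 3 t \left(-1\right) = - 3 t$)
$\left(-1543 + o{\left(h + 80 \right)}\right) + 20690 = \left(-1543 - 3 \left(27 + 80\right)\right) + 20690 = \left(-1543 - 321\right) + 20690 = -1864 + 20690 = 18826$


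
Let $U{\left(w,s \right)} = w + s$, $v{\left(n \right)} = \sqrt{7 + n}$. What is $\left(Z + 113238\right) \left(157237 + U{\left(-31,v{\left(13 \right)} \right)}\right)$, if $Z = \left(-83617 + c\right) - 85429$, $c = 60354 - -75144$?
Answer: $12527746140 + 159380 \sqrt{5} \approx 1.2528 \cdot 10^{10}$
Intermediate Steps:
$c = 135498$ ($c = 60354 + 75144 = 135498$)
$U{\left(w,s \right)} = s + w$
$Z = -33548$ ($Z = \left(-83617 + 135498\right) - 85429 = 51881 - 85429 = -33548$)
$\left(Z + 113238\right) \left(157237 + U{\left(-31,v{\left(13 \right)} \right)}\right) = \left(-33548 + 113238\right) \left(157237 - \left(31 - \sqrt{7 + 13}\right)\right) = 79690 \left(157237 - \left(31 - \sqrt{20}\right)\right) = 79690 \left(157237 - \left(31 - 2 \sqrt{5}\right)\right) = 79690 \left(157206 + 2 \sqrt{5}\right) = 12527746140 + 159380 \sqrt{5}$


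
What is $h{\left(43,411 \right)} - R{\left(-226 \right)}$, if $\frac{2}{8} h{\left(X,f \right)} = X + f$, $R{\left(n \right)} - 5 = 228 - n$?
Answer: $1357$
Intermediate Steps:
$R{\left(n \right)} = 233 - n$ ($R{\left(n \right)} = 5 - \left(-228 + n\right) = 233 - n$)
$h{\left(X,f \right)} = 4 X + 4 f$ ($h{\left(X,f \right)} = 4 \left(X + f\right) = 4 X + 4 f$)
$h{\left(43,411 \right)} - R{\left(-226 \right)} = \left(4 \cdot 43 + 4 \cdot 411\right) - \left(233 - -226\right) = \left(172 + 1644\right) - \left(233 + 226\right) = 1816 - 459 = 1357$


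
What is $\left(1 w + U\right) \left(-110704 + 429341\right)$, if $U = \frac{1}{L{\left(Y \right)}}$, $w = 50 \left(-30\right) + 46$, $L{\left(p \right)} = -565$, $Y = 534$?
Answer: $- \frac{261763800507}{565} \approx -4.633 \cdot 10^{8}$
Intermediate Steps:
$w = -1454$ ($w = -1500 + 46 = -1454$)
$U = - \frac{1}{565}$ ($U = \frac{1}{-565} = - \frac{1}{565} \approx -0.0017699$)
$\left(1 w + U\right) \left(-110704 + 429341\right) = \left(1 \left(-1454\right) - \frac{1}{565}\right) \left(-110704 + 429341\right) = \left(-1454 - \frac{1}{565}\right) 318637 = \left(- \frac{821511}{565}\right) 318637 = - \frac{261763800507}{565}$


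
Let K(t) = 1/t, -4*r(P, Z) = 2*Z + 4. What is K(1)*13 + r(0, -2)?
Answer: 13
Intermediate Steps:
r(P, Z) = -1 - Z/2 (r(P, Z) = -(2*Z + 4)/4 = -(4 + 2*Z)/4 = -1 - Z/2)
K(t) = 1/t
K(1)*13 + r(0, -2) = 13/1 + (-1 - 1/2*(-2)) = 1*13 + (-1 + 1) = 13 + 0 = 13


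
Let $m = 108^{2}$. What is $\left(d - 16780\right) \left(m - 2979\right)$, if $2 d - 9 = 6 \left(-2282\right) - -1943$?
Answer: $-196715250$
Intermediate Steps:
$d = -5870$ ($d = \frac{9}{2} + \frac{6 \left(-2282\right) - -1943}{2} = \frac{9}{2} + \frac{-13692 + 1943}{2} = \frac{9}{2} + \frac{1}{2} \left(-11749\right) = \frac{9}{2} - \frac{11749}{2} = -5870$)
$m = 11664$
$\left(d - 16780\right) \left(m - 2979\right) = \left(-5870 - 16780\right) \left(11664 - 2979\right) = \left(-22650\right) 8685 = -196715250$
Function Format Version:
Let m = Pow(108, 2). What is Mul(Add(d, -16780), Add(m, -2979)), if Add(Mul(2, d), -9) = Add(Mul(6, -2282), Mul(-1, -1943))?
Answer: -196715250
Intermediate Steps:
d = -5870 (d = Add(Rational(9, 2), Mul(Rational(1, 2), Add(Mul(6, -2282), Mul(-1, -1943)))) = Add(Rational(9, 2), Mul(Rational(1, 2), Add(-13692, 1943))) = Add(Rational(9, 2), Mul(Rational(1, 2), -11749)) = Add(Rational(9, 2), Rational(-11749, 2)) = -5870)
m = 11664
Mul(Add(d, -16780), Add(m, -2979)) = Mul(Add(-5870, -16780), Add(11664, -2979)) = Mul(-22650, 8685) = -196715250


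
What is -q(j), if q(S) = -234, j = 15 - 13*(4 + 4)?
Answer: 234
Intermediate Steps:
j = -89 (j = 15 - 13*8 = 15 - 104 = -89)
-q(j) = -1*(-234) = 234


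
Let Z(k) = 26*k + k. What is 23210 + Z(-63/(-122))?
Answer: 2833321/122 ≈ 23224.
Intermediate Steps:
Z(k) = 27*k
23210 + Z(-63/(-122)) = 23210 + 27*(-63/(-122)) = 23210 + 27*(-63*(-1/122)) = 23210 + 27*(63/122) = 23210 + 1701/122 = 2833321/122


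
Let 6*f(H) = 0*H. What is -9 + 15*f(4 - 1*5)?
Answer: -9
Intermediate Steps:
f(H) = 0 (f(H) = (0*H)/6 = (⅙)*0 = 0)
-9 + 15*f(4 - 1*5) = -9 + 15*0 = -9 + 0 = -9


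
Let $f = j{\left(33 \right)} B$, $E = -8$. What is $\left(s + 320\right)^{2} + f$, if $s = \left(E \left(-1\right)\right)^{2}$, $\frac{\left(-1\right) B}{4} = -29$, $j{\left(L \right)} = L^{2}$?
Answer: $273780$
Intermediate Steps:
$B = 116$ ($B = \left(-4\right) \left(-29\right) = 116$)
$s = 64$ ($s = \left(\left(-8\right) \left(-1\right)\right)^{2} = 8^{2} = 64$)
$f = 126324$ ($f = 33^{2} \cdot 116 = 1089 \cdot 116 = 126324$)
$\left(s + 320\right)^{2} + f = \left(64 + 320\right)^{2} + 126324 = 384^{2} + 126324 = 147456 + 126324 = 273780$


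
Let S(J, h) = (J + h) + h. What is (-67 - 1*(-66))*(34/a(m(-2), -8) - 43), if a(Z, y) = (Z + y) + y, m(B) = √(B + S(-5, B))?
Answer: 12025/267 + 34*I*√11/267 ≈ 45.037 + 0.42234*I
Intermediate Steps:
S(J, h) = J + 2*h
m(B) = √(-5 + 3*B) (m(B) = √(B + (-5 + 2*B)) = √(-5 + 3*B))
a(Z, y) = Z + 2*y
(-67 - 1*(-66))*(34/a(m(-2), -8) - 43) = (-67 - 1*(-66))*(34/(√(-5 + 3*(-2)) + 2*(-8)) - 43) = (-67 + 66)*(34/(√(-5 - 6) - 16) - 43) = -(34/(√(-11) - 16) - 43) = -(34/(I*√11 - 16) - 43) = -(34/(-16 + I*√11) - 43) = -(-43 + 34/(-16 + I*√11)) = 43 - 34/(-16 + I*√11)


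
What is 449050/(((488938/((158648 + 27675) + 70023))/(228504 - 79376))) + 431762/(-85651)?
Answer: 735161713649038968822/20939014319 ≈ 3.5110e+10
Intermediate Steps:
449050/(((488938/((158648 + 27675) + 70023))/(228504 - 79376))) + 431762/(-85651) = 449050/(((488938/(186323 + 70023))/149128)) + 431762*(-1/85651) = 449050/(((488938/256346)*(1/149128))) - 431762/85651 = 449050/(((488938*(1/256346))*(1/149128))) - 431762/85651 = 449050/(((244469/128173)*(1/149128))) - 431762/85651 = 449050/(244469/19114183144) - 431762/85651 = 449050*(19114183144/244469) - 431762/85651 = 8583223940813200/244469 - 431762/85651 = 735161713649038968822/20939014319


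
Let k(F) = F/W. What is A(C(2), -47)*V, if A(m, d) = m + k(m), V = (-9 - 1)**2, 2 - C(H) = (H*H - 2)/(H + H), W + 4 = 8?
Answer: 375/2 ≈ 187.50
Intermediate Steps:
W = 4 (W = -4 + 8 = 4)
k(F) = F/4
C(H) = 2 - (-2 + H**2)/(2*H) (C(H) = 2 - (H*H - 2)/(H + H) = 2 - (H**2 - 2)/(2*H) = 2 - (-2 + H**2)*1/(2*H) = 2 - (-2 + H**2)/(2*H))
V = 100 (V = (-10)**2 = 100)
A(m, d) = 5*m/4 (A(m, d) = m + m/4 = 5*m/4)
A(C(2), -47)*V = (5*(2 + 1/2 - 1/2*2)/4)*100 = (5*(2 + 1/2 - 1)/4)*100 = ((5/4)*(3/2))*100 = (15/8)*100 = 375/2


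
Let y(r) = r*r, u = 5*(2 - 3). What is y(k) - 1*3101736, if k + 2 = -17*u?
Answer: -3094847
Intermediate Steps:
u = -5 (u = 5*(-1) = -5)
k = 83 (k = -2 - 17*(-5) = -2 + 85 = 83)
y(r) = r²
y(k) - 1*3101736 = 83² - 1*3101736 = 6889 - 3101736 = -3094847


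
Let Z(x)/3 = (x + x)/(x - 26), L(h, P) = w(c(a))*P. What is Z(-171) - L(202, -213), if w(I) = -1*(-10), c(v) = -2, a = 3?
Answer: 420636/197 ≈ 2135.2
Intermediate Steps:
w(I) = 10
L(h, P) = 10*P
Z(x) = 6*x/(-26 + x) (Z(x) = 3*((x + x)/(x - 26)) = 3*((2*x)/(-26 + x)) = 3*(2*x/(-26 + x)) = 6*x/(-26 + x))
Z(-171) - L(202, -213) = 6*(-171)/(-26 - 171) - 10*(-213) = 6*(-171)/(-197) - 1*(-2130) = 6*(-171)*(-1/197) + 2130 = 1026/197 + 2130 = 420636/197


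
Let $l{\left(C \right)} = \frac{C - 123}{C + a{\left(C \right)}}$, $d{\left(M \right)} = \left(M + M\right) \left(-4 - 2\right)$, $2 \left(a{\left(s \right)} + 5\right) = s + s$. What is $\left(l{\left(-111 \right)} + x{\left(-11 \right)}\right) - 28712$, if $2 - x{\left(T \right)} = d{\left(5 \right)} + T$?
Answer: $- \frac{6500819}{227} \approx -28638.0$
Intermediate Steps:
$a{\left(s \right)} = -5 + s$ ($a{\left(s \right)} = -5 + \frac{s + s}{2} = -5 + \frac{2 s}{2} = -5 + s$)
$d{\left(M \right)} = - 12 M$ ($d{\left(M \right)} = 2 M \left(-6\right) = - 12 M$)
$x{\left(T \right)} = 62 - T$ ($x{\left(T \right)} = 2 - \left(\left(-12\right) 5 + T\right) = 2 - \left(-60 + T\right) = 62 - T$)
$l{\left(C \right)} = \frac{-123 + C}{-5 + 2 C}$ ($l{\left(C \right)} = \frac{C - 123}{C + \left(-5 + C\right)} = \frac{-123 + C}{-5 + 2 C}$)
$\left(l{\left(-111 \right)} + x{\left(-11 \right)}\right) - 28712 = \left(\frac{-123 - 111}{-5 + 2 \left(-111\right)} + \left(62 - -11\right)\right) - 28712 = \left(\frac{1}{-5 - 222} \left(-234\right) + \left(62 + 11\right)\right) - 28712 = \left(\frac{1}{-227} \left(-234\right) + 73\right) - 28712 = \left(\left(- \frac{1}{227}\right) \left(-234\right) + 73\right) - 28712 = \left(\frac{234}{227} + 73\right) - 28712 = \frac{16805}{227} - 28712 = - \frac{6500819}{227}$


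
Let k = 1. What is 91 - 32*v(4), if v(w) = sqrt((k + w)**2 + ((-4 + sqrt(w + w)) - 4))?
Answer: 91 - 32*sqrt(17 + 2*sqrt(2)) ≈ -51.493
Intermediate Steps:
v(w) = sqrt(-8 + (1 + w)**2 + sqrt(2)*sqrt(w)) (v(w) = sqrt((1 + w)**2 + ((-4 + sqrt(w + w)) - 4)) = sqrt((1 + w)**2 + ((-4 + sqrt(2*w)) - 4)) = sqrt((1 + w)**2 + ((-4 + sqrt(2)*sqrt(w)) - 4)) = sqrt((1 + w)**2 + (-8 + sqrt(2)*sqrt(w))) = sqrt(-8 + (1 + w)**2 + sqrt(2)*sqrt(w)))
91 - 32*v(4) = 91 - 32*sqrt(-8 + (1 + 4)**2 + sqrt(2)*sqrt(4)) = 91 - 32*sqrt(-8 + 5**2 + sqrt(2)*2) = 91 - 32*sqrt(-8 + 25 + 2*sqrt(2)) = 91 - 32*sqrt(17 + 2*sqrt(2))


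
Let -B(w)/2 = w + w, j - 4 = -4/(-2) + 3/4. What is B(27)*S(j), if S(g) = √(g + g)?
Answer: -162*√6 ≈ -396.82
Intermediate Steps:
j = 27/4 (j = 4 + (-4/(-2) + 3/4) = 4 + (-4*(-½) + 3*(¼)) = 4 + (2 + ¾) = 4 + 11/4 = 27/4 ≈ 6.7500)
B(w) = -4*w (B(w) = -2*(w + w) = -4*w)
S(g) = √2*√g (S(g) = √(2*g) = √2*√g)
B(27)*S(j) = (-4*27)*(√2*√(27/4)) = -108*√2*3*√3/2 = -162*√6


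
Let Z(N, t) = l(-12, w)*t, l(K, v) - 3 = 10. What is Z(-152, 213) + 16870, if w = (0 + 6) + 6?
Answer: 19639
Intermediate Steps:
w = 12 (w = 6 + 6 = 12)
l(K, v) = 13 (l(K, v) = 3 + 10 = 13)
Z(N, t) = 13*t
Z(-152, 213) + 16870 = 13*213 + 16870 = 2769 + 16870 = 19639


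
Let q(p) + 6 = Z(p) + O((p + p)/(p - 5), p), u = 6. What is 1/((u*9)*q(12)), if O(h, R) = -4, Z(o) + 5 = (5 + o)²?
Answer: 1/14796 ≈ 6.7586e-5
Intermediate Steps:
Z(o) = -5 + (5 + o)²
q(p) = -15 + (5 + p)² (q(p) = -6 + ((-5 + (5 + p)²) - 4) = -6 + (-9 + (5 + p)²) = -15 + (5 + p)²)
1/((u*9)*q(12)) = 1/((6*9)*(-15 + (5 + 12)²)) = 1/(54*(-15 + 17²)) = 1/(54*(-15 + 289)) = 1/(54*274) = 1/14796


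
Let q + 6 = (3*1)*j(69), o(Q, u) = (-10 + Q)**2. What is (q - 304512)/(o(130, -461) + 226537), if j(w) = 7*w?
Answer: -303069/240937 ≈ -1.2579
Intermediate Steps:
q = 1443 (q = -6 + (3*1)*(7*69) = -6 + 3*483 = -6 + 1449 = 1443)
(q - 304512)/(o(130, -461) + 226537) = (1443 - 304512)/((-10 + 130)**2 + 226537) = -303069/(120**2 + 226537) = -303069/(14400 + 226537) = -303069/240937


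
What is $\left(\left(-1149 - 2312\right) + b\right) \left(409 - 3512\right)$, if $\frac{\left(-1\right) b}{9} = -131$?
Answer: $7081046$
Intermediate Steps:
$b = 1179$ ($b = \left(-9\right) \left(-131\right) = 1179$)
$\left(\left(-1149 - 2312\right) + b\right) \left(409 - 3512\right) = \left(\left(-1149 - 2312\right) + 1179\right) \left(409 - 3512\right) = \left(\left(-1149 - 2312\right) + 1179\right) \left(-3103\right) = \left(-3461 + 1179\right) \left(-3103\right) = \left(-2282\right) \left(-3103\right) = 7081046$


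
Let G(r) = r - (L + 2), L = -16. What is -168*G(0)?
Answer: -2352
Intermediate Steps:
G(r) = 14 + r (G(r) = r - (-16 + 2) = r - 1*(-14) = r + 14 = 14 + r)
-168*G(0) = -168*(14 + 0) = -168*14 = -2352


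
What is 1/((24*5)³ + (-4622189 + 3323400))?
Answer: 1/429211 ≈ 2.3299e-6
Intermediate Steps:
1/((24*5)³ + (-4622189 + 3323400)) = 1/(120³ - 1298789) = 1/(1728000 - 1298789) = 1/429211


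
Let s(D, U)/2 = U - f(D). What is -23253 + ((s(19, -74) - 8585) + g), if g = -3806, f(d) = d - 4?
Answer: -35822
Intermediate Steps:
f(d) = -4 + d
s(D, U) = 8 - 2*D + 2*U (s(D, U) = 2*(U - (-4 + D)) = 2*(U + (4 - D)) = 2*(4 + U - D) = 8 - 2*D + 2*U)
-23253 + ((s(19, -74) - 8585) + g) = -23253 + (((8 - 2*19 + 2*(-74)) - 8585) - 3806) = -23253 + (((8 - 38 - 148) - 8585) - 3806) = -23253 + ((-178 - 8585) - 3806) = -23253 + (-8763 - 3806) = -23253 - 12569 = -35822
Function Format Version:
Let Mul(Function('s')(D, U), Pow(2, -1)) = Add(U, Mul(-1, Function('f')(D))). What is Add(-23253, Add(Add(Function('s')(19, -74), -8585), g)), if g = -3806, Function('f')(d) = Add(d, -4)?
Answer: -35822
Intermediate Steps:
Function('f')(d) = Add(-4, d)
Function('s')(D, U) = Add(8, Mul(-2, D), Mul(2, U)) (Function('s')(D, U) = Mul(2, Add(U, Mul(-1, Add(-4, D)))) = Mul(2, Add(U, Add(4, Mul(-1, D)))) = Mul(2, Add(4, U, Mul(-1, D))) = Add(8, Mul(-2, D), Mul(2, U)))
Add(-23253, Add(Add(Function('s')(19, -74), -8585), g)) = Add(-23253, Add(Add(Add(8, Mul(-2, 19), Mul(2, -74)), -8585), -3806)) = Add(-23253, Add(Add(Add(8, -38, -148), -8585), -3806)) = Add(-23253, Add(Add(-178, -8585), -3806)) = Add(-23253, Add(-8763, -3806)) = Add(-23253, -12569) = -35822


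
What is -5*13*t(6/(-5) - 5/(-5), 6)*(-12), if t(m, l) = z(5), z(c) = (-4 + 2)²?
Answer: 3120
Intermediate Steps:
z(c) = 4 (z(c) = (-2)² = 4)
t(m, l) = 4
-5*13*t(6/(-5) - 5/(-5), 6)*(-12) = -5*13*4*(-12) = -260*(-12) = -5*(-624) = 3120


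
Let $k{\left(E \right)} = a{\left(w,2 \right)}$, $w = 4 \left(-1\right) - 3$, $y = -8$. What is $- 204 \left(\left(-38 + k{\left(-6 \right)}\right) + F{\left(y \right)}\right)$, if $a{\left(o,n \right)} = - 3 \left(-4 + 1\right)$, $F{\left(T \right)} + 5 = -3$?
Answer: $7548$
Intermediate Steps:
$F{\left(T \right)} = -8$ ($F{\left(T \right)} = -5 - 3 = -8$)
$w = -7$ ($w = -4 - 3 = -7$)
$a{\left(o,n \right)} = 9$ ($a{\left(o,n \right)} = \left(-3\right) \left(-3\right) = 9$)
$k{\left(E \right)} = 9$
$- 204 \left(\left(-38 + k{\left(-6 \right)}\right) + F{\left(y \right)}\right) = - 204 \left(\left(-38 + 9\right) - 8\right) = - 204 \left(-29 - 8\right) = \left(-204\right) \left(-37\right) = 7548$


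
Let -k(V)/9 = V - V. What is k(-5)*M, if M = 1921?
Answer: 0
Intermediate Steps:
k(V) = 0 (k(V) = -9*(V - V) = -9*0 = 0)
k(-5)*M = 0*1921 = 0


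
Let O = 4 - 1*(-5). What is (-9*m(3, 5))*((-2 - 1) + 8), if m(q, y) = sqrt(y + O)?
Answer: -45*sqrt(14) ≈ -168.37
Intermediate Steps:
O = 9 (O = 4 + 5 = 9)
m(q, y) = sqrt(9 + y) (m(q, y) = sqrt(y + 9) = sqrt(9 + y))
(-9*m(3, 5))*((-2 - 1) + 8) = (-9*sqrt(9 + 5))*((-2 - 1) + 8) = (-9*sqrt(14))*(-3 + 8) = -9*sqrt(14)*5 = -45*sqrt(14)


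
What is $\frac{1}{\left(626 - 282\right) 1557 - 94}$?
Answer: $\frac{1}{535514} \approx 1.8674 \cdot 10^{-6}$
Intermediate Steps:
$\frac{1}{\left(626 - 282\right) 1557 - 94} = \frac{1}{344 \cdot 1557 - 94} = \frac{1}{535608 - 94} = \frac{1}{535514}$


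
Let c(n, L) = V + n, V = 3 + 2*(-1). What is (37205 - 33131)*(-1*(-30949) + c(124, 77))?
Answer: 126595476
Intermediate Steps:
V = 1 (V = 3 - 2 = 1)
c(n, L) = 1 + n
(37205 - 33131)*(-1*(-30949) + c(124, 77)) = (37205 - 33131)*(-1*(-30949) + (1 + 124)) = 4074*(30949 + 125) = 4074*31074 = 126595476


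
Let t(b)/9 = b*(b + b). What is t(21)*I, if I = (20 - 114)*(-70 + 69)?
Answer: 746172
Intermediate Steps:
I = 94 (I = -94*(-1) = 94)
t(b) = 18*b**2 (t(b) = 9*(b*(b + b)) = 9*(b*(2*b)) = 9*(2*b**2) = 18*b**2)
t(21)*I = (18*21**2)*94 = (18*441)*94 = 7938*94 = 746172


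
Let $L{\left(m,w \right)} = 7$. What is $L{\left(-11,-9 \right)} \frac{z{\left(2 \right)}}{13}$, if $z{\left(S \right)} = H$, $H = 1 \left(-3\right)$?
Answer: $- \frac{21}{13} \approx -1.6154$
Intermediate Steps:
$H = -3$
$z{\left(S \right)} = -3$
$L{\left(-11,-9 \right)} \frac{z{\left(2 \right)}}{13} = 7 \left(- \frac{3}{13}\right) = - \frac{21}{13}$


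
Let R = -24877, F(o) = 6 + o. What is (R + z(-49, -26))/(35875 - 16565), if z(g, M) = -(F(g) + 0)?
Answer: -12417/9655 ≈ -1.2861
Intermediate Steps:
z(g, M) = -6 - g (z(g, M) = -((6 + g) + 0) = -(6 + g) = -6 - g)
(R + z(-49, -26))/(35875 - 16565) = (-24877 + (-6 - 1*(-49)))/(35875 - 16565) = (-24877 + (-6 + 49))/19310 = (-24877 + 43)*(1/19310) = -24834*1/19310 = -12417/9655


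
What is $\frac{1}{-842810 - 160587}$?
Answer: $- \frac{1}{1003397} \approx -9.9662 \cdot 10^{-7}$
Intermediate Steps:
$\frac{1}{-842810 - 160587} = \frac{1}{-1003397} = - \frac{1}{1003397}$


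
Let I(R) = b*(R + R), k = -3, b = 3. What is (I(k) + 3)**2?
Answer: 225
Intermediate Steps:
I(R) = 6*R (I(R) = 3*(R + R) = 3*(2*R) = 6*R)
(I(k) + 3)**2 = (6*(-3) + 3)**2 = (-18 + 3)**2 = (-15)**2 = 225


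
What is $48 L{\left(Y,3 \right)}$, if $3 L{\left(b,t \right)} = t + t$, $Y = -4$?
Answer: $96$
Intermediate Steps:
$L{\left(b,t \right)} = \frac{2 t}{3}$ ($L{\left(b,t \right)} = \frac{t + t}{3} = \frac{2 t}{3}$)
$48 L{\left(Y,3 \right)} = 48 \cdot \frac{2}{3} \cdot 3 = 48 \cdot 2 = 96$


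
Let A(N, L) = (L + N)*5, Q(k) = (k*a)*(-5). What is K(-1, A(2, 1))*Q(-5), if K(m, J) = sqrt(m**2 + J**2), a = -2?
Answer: -50*sqrt(226) ≈ -751.67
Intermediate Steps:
Q(k) = 10*k (Q(k) = (k*(-2))*(-5) = -2*k*(-5) = 10*k)
A(N, L) = 5*L + 5*N
K(m, J) = sqrt(J**2 + m**2)
K(-1, A(2, 1))*Q(-5) = sqrt((5*1 + 5*2)**2 + (-1)**2)*(10*(-5)) = sqrt((5 + 10)**2 + 1)*(-50) = sqrt(15**2 + 1)*(-50) = sqrt(225 + 1)*(-50) = sqrt(226)*(-50) = -50*sqrt(226)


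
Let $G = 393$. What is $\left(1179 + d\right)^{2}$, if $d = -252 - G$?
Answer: $285156$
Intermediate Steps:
$d = -645$ ($d = -252 - 393 = -645$)
$\left(1179 + d\right)^{2} = \left(1179 - 645\right)^{2} = 534^{2} = 285156$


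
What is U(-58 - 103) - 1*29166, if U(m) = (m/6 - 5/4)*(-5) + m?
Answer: -350239/12 ≈ -29187.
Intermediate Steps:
U(m) = 25/4 + m/6 (U(m) = (m*(⅙) - 5*¼)*(-5) + m = (m/6 - 5/4)*(-5) + m = (-5/4 + m/6)*(-5) + m = (25/4 - 5*m/6) + m = 25/4 + m/6)
U(-58 - 103) - 1*29166 = (25/4 + (-58 - 103)/6) - 1*29166 = (25/4 + (⅙)*(-161)) - 29166 = (25/4 - 161/6) - 29166 = -247/12 - 29166 = -350239/12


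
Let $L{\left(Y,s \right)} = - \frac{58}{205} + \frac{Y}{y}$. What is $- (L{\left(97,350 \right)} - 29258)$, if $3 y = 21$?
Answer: $\frac{41965751}{1435} \approx 29244.0$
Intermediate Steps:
$y = 7$ ($y = \frac{1}{3} \cdot 21 = 7$)
$L{\left(Y,s \right)} = - \frac{58}{205} + \frac{Y}{7}$
$- (L{\left(97,350 \right)} - 29258) = - (\left(- \frac{58}{205} + \frac{1}{7} \cdot 97\right) - 29258) = - (\left(- \frac{58}{205} + \frac{97}{7}\right) - 29258) = - (\frac{19479}{1435} - 29258) = \left(-1\right) \left(- \frac{41965751}{1435}\right) = \frac{41965751}{1435}$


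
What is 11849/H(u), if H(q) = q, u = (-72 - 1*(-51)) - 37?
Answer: -11849/58 ≈ -204.29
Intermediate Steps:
u = -58 (u = (-72 + 51) - 37 = -21 - 37 = -58)
11849/H(u) = 11849/(-58) = 11849*(-1/58) = -11849/58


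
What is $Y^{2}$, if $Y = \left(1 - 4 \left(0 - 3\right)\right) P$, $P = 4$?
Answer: $2704$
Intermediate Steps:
$Y = 52$ ($Y = \left(1 - 4 \left(0 - 3\right)\right) 4 = \left(1 - -12\right) 4 = \left(1 + 12\right) 4 = 13 \cdot 4 = 52$)
$Y^{2} = 52^{2} = 2704$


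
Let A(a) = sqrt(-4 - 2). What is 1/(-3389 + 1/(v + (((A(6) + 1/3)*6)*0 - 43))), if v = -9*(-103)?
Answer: -884/2995875 ≈ -0.00029507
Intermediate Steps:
A(a) = I*sqrt(6) (A(a) = sqrt(-6) = I*sqrt(6))
v = 927
1/(-3389 + 1/(v + (((A(6) + 1/3)*6)*0 - 43))) = 1/(-3389 + 1/(927 + (((I*sqrt(6) + 1/3)*6)*0 - 43))) = 1/(-3389 + 1/(927 + (((1/3 + I*sqrt(6))*6)*0 - 43))) = 1/(-3389 + 1/(927 + ((2 + 6*I*sqrt(6))*0 - 43))) = 1/(-3389 + 1/(927 + (0 - 43))) = 1/(-3389 + 1/(927 - 43)) = 1/(-3389 + 1/884) = 1/(-2995875/884) = -884/2995875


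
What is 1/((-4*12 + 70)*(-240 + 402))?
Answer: 1/3564 ≈ 0.00028058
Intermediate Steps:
1/((-4*12 + 70)*(-240 + 402)) = 1/((-48 + 70)*162) = 1/(22*162) = 1/3564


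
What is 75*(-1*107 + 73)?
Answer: -2550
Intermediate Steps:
75*(-1*107 + 73) = 75*(-107 + 73) = 75*(-34) = -2550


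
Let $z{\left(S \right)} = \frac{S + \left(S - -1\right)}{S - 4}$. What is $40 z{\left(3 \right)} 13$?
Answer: $-3640$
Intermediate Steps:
$z{\left(S \right)} = \frac{1 + 2 S}{-4 + S}$ ($z{\left(S \right)} = \frac{S + \left(S + 1\right)}{-4 + S} = \frac{S + \left(1 + S\right)}{-4 + S} = \frac{1 + 2 S}{-4 + S}$)
$40 z{\left(3 \right)} 13 = 40 \frac{1 + 2 \cdot 3}{-4 + 3} \cdot 13 = 40 \frac{1 + 6}{-1} \cdot 13 = 40 \left(\left(-1\right) 7\right) 13 = 40 \left(-7\right) 13 = \left(-280\right) 13 = -3640$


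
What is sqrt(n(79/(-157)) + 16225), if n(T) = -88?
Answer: 3*sqrt(1793) ≈ 127.03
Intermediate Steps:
sqrt(n(79/(-157)) + 16225) = sqrt(-88 + 16225) = sqrt(16137) = 3*sqrt(1793)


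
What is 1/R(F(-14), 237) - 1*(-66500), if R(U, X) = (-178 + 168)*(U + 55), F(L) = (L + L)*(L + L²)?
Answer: 3352265001/50410 ≈ 66500.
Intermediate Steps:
F(L) = 2*L*(L + L²) (F(L) = (2*L)*(L + L²) = 2*L*(L + L²))
R(U, X) = -550 - 10*U (R(U, X) = -10*(55 + U) = -550 - 10*U)
1/R(F(-14), 237) - 1*(-66500) = 1/(-550 - 20*(-14)²*(1 - 14)) - 1*(-66500) = 1/(-550 - 20*196*(-13)) + 66500 = 1/(-550 - 10*(-5096)) + 66500 = 1/(-550 + 50960) + 66500 = 1/50410 + 66500 = 3352265001/50410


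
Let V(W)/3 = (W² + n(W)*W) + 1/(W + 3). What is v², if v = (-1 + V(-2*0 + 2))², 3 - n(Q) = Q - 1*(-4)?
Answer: 1048576/625 ≈ 1677.7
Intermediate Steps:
n(Q) = -1 - Q (n(Q) = 3 - (Q - 1*(-4)) = 3 - (Q + 4) = 3 - (4 + Q) = 3 + (-4 - Q) = -1 - Q)
V(W) = 3*W² + 3/(3 + W) + 3*W*(-1 - W) (V(W) = 3*((W² + (-1 - W)*W) + 1/(W + 3)) = 3*((W² + W*(-1 - W)) + 1/(3 + W)) = 3*(W² + 1/(3 + W) + W*(-1 - W)) = 3*W² + 3/(3 + W) + 3*W*(-1 - W))
v = 1024/25 (v = (-1 + 3*(1 - (-2*0 + 2)² - 3*(-2*0 + 2))/(3 + (-2*0 + 2)))² = (-1 + 3*(1 - (0 + 2)² - 3*(0 + 2))/(3 + (0 + 2)))² = (-1 + 3*(1 - 1*2² - 3*2)/(3 + 2))² = (-1 + 3*(1 - 1*4 - 6)/5)² = (-1 + 3*(⅕)*(1 - 4 - 6))² = (-1 + 3*(⅕)*(-9))² = (-1 - 27/5)² = (-32/5)² = 1024/25 ≈ 40.960)
v² = (1024/25)² = 1048576/625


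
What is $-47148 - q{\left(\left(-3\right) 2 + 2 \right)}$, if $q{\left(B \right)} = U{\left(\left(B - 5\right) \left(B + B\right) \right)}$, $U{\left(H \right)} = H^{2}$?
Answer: $-52332$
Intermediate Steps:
$q{\left(B \right)} = 4 B^{2} \left(-5 + B\right)^{2}$ ($q{\left(B \right)} = \left(\left(B - 5\right) \left(B + B\right)\right)^{2} = \left(\left(-5 + B\right) 2 B\right)^{2} = \left(2 B \left(-5 + B\right)\right)^{2} = 4 B^{2} \left(-5 + B\right)^{2}$)
$-47148 - q{\left(\left(-3\right) 2 + 2 \right)} = -47148 - 4 \left(\left(-3\right) 2 + 2\right)^{2} \left(-5 + \left(\left(-3\right) 2 + 2\right)\right)^{2} = -47148 - 4 \left(-6 + 2\right)^{2} \left(-5 + \left(-6 + 2\right)\right)^{2} = -47148 - 4 \left(-4\right)^{2} \left(-5 - 4\right)^{2} = -47148 - 4 \cdot 16 \left(-9\right)^{2} = -47148 - 4 \cdot 16 \cdot 81 = -47148 - 5184 = -52332$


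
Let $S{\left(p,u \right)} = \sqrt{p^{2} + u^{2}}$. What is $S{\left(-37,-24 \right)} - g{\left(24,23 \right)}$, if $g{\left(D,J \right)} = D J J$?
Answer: $-12696 + \sqrt{1945} \approx -12652.0$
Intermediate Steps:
$g{\left(D,J \right)} = D J^{2}$
$S{\left(-37,-24 \right)} - g{\left(24,23 \right)} = \sqrt{\left(-37\right)^{2} + \left(-24\right)^{2}} - 24 \cdot 23^{2} = \sqrt{1369 + 576} - 24 \cdot 529 = \sqrt{1945} - 12696 = -12696 + \sqrt{1945}$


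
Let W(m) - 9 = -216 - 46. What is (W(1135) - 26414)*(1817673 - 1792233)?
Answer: -678408480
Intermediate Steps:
W(m) = -253 (W(m) = 9 + (-216 - 46) = 9 - 262 = -253)
(W(1135) - 26414)*(1817673 - 1792233) = (-253 - 26414)*(1817673 - 1792233) = -26667*25440 = -678408480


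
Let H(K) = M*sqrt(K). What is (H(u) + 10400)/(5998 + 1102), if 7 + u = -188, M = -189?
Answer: 104/71 - 189*I*sqrt(195)/7100 ≈ 1.4648 - 0.37172*I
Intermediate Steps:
u = -195 (u = -7 - 188 = -195)
H(K) = -189*sqrt(K)
(H(u) + 10400)/(5998 + 1102) = (-189*I*sqrt(195) + 10400)/(5998 + 1102) = (-189*I*sqrt(195) + 10400)/7100 = (-189*I*sqrt(195) + 10400)*(1/7100) = (10400 - 189*I*sqrt(195))*(1/7100) = 104/71 - 189*I*sqrt(195)/7100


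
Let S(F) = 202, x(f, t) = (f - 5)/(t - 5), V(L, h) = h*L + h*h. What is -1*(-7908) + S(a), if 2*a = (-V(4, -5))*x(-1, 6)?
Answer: 8110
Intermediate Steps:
V(L, h) = h**2 + L*h (V(L, h) = L*h + h**2 = h**2 + L*h)
x(f, t) = (-5 + f)/(-5 + t)
a = 15 (a = ((-(-5)*(4 - 5))*((-5 - 1)/(-5 + 6)))/2 = ((-(-5)*(-1))*(-6/1))/2 = ((-1*5)*(1*(-6)))/2 = (-5*(-6))/2 = (1/2)*30 = 15)
-1*(-7908) + S(a) = -1*(-7908) + 202 = 7908 + 202 = 8110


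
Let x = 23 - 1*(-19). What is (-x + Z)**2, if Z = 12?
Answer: 900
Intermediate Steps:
x = 42 (x = 23 + 19 = 42)
(-x + Z)**2 = (-1*42 + 12)**2 = (-42 + 12)**2 = (-30)**2 = 900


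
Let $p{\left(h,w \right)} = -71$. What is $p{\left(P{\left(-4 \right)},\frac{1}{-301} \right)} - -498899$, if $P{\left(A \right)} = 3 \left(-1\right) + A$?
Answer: $498828$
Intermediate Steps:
$P{\left(A \right)} = -3 + A$
$p{\left(P{\left(-4 \right)},\frac{1}{-301} \right)} - -498899 = -71 - -498899 = -71 + 498899 = 498828$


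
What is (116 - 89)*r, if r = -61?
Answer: -1647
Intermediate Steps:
(116 - 89)*r = (116 - 89)*(-61) = 27*(-61) = -1647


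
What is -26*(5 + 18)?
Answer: -598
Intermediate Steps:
-26*(5 + 18) = -26*23 = -598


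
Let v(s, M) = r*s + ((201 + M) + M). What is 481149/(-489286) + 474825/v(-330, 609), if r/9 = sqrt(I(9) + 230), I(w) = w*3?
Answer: -14337895407739/11194061740246 - 14244750*sqrt(257)/22878361 ≈ -11.262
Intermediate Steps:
I(w) = 3*w
r = 9*sqrt(257) (r = 9*sqrt(3*9 + 230) = 9*sqrt(27 + 230) = 9*sqrt(257) ≈ 144.28)
v(s, M) = 201 + 2*M + 9*s*sqrt(257) (v(s, M) = (9*sqrt(257))*s + ((201 + M) + M) = 9*s*sqrt(257) + (201 + 2*M) = 201 + 2*M + 9*s*sqrt(257))
481149/(-489286) + 474825/v(-330, 609) = 481149/(-489286) + 474825/(201 + 2*609 + 9*(-330)*sqrt(257)) = 481149*(-1/489286) + 474825/(201 + 1218 - 2970*sqrt(257)) = -481149/489286 + 474825/(1419 - 2970*sqrt(257))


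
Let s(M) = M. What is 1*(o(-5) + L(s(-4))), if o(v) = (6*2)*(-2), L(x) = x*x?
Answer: -8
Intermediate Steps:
L(x) = x²
o(v) = -24 (o(v) = 12*(-2) = -24)
1*(o(-5) + L(s(-4))) = 1*(-24 + (-4)²) = 1*(-24 + 16) = 1*(-8) = -8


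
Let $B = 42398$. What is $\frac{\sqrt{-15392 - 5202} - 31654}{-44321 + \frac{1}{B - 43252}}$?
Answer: $\frac{27032516}{37850135} - \frac{854 i \sqrt{20594}}{37850135} \approx 0.7142 - 0.0032379 i$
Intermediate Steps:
$\frac{\sqrt{-15392 - 5202} - 31654}{-44321 + \frac{1}{B - 43252}} = \frac{\sqrt{-15392 - 5202} - 31654}{-44321 + \frac{1}{42398 - 43252}} = \frac{\sqrt{-20594} - 31654}{-44321 + \frac{1}{-854}} = \frac{i \sqrt{20594} - 31654}{-44321 - \frac{1}{854}} = \frac{-31654 + i \sqrt{20594}}{- \frac{37850135}{854}} = \left(-31654 + i \sqrt{20594}\right) \left(- \frac{854}{37850135}\right) = \frac{27032516}{37850135} - \frac{854 i \sqrt{20594}}{37850135}$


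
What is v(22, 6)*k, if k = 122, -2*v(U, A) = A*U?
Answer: -8052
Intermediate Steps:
v(U, A) = -A*U/2
v(22, 6)*k = -1/2*6*22*122 = -66*122 = -8052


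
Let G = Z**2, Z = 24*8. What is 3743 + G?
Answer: 40607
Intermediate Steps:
Z = 192
G = 36864 (G = 192**2 = 36864)
3743 + G = 3743 + 36864 = 40607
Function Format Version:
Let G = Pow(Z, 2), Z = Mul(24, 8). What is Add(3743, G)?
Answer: 40607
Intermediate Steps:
Z = 192
G = 36864 (G = Pow(192, 2) = 36864)
Add(3743, G) = Add(3743, 36864) = 40607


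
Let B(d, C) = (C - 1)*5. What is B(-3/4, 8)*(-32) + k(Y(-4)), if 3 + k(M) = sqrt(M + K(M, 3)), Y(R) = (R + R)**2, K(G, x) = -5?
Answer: -1123 + sqrt(59) ≈ -1115.3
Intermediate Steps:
Y(R) = 4*R**2 (Y(R) = (2*R)**2 = 4*R**2)
B(d, C) = -5 + 5*C (B(d, C) = (-1 + C)*5 = -5 + 5*C)
k(M) = -3 + sqrt(-5 + M) (k(M) = -3 + sqrt(M - 5) = -3 + sqrt(-5 + M))
B(-3/4, 8)*(-32) + k(Y(-4)) = (-5 + 5*8)*(-32) + (-3 + sqrt(-5 + 4*(-4)**2)) = (-5 + 40)*(-32) + (-3 + sqrt(-5 + 4*16)) = 35*(-32) + (-3 + sqrt(-5 + 64)) = -1120 + (-3 + sqrt(59)) = -1123 + sqrt(59)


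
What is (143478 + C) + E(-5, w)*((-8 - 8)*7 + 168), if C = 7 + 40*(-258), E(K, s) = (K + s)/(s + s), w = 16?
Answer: 532737/4 ≈ 1.3318e+5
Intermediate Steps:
E(K, s) = (K + s)/(2*s) (E(K, s) = (K + s)/((2*s)) = (K + s)*(1/(2*s)) = (K + s)/(2*s))
C = -10313 (C = 7 - 10320 = -10313)
(143478 + C) + E(-5, w)*((-8 - 8)*7 + 168) = (143478 - 10313) + ((½)*(-5 + 16)/16)*((-8 - 8)*7 + 168) = 133165 + ((½)*(1/16)*11)*(-16*7 + 168) = 133165 + 11*(-112 + 168)/32 = 133165 + (11/32)*56 = 133165 + 77/4 = 532737/4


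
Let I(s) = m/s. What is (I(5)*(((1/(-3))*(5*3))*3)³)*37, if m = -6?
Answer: 149850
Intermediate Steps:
I(s) = -6/s
(I(5)*(((1/(-3))*(5*3))*3)³)*37 = ((-6/5)*(((1/(-3))*(5*3))*3)³)*37 = ((-6*⅕)*(((1*(-⅓))*15)*3)³)*37 = -6*(-⅓*15*3)³/5*37 = -6*(-5*3)³/5*37 = -6/5*(-15)³*37 = -6/5*(-3375)*37 = 4050*37 = 149850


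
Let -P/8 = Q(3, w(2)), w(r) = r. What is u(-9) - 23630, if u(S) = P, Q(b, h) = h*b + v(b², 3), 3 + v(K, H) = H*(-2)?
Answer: -23606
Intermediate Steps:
v(K, H) = -3 - 2*H (v(K, H) = -3 + H*(-2) = -3 - 2*H)
Q(b, h) = -9 + b*h (Q(b, h) = h*b + (-3 - 2*3) = b*h + (-3 - 6) = b*h - 9 = -9 + b*h)
P = 24 (P = -8*(-9 + 3*2) = -8*(-9 + 6) = -8*(-3) = 24)
u(S) = 24
u(-9) - 23630 = 24 - 23630 = -23606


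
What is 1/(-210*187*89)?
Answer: -1/3495030 ≈ -2.8612e-7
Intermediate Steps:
1/(-210*187*89) = 1/(-39270*89) = 1/(-3495030) = -1/3495030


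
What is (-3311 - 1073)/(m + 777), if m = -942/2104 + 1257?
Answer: -4611968/2139297 ≈ -2.1558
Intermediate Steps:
m = 1321893/1052 (m = -942*1/2104 + 1257 = -471/1052 + 1257 = 1321893/1052 ≈ 1256.6)
(-3311 - 1073)/(m + 777) = (-3311 - 1073)/(1321893/1052 + 777) = -4384/2139297/1052 = -4384*1052/2139297 = -4611968/2139297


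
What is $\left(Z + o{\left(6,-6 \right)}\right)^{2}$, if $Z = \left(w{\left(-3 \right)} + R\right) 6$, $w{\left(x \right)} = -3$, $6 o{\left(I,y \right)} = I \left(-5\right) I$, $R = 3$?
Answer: $900$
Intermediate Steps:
$o{\left(I,y \right)} = - \frac{5 I^{2}}{6}$ ($o{\left(I,y \right)} = \frac{I \left(-5\right) I}{6} = \frac{- 5 I I}{6} = \frac{\left(-5\right) I^{2}}{6} = - \frac{5 I^{2}}{6}$)
$Z = 0$ ($Z = \left(-3 + 3\right) 6 = 0 \cdot 6 = 0$)
$\left(Z + o{\left(6,-6 \right)}\right)^{2} = \left(0 - \frac{5 \cdot 6^{2}}{6}\right)^{2} = \left(0 - 30\right)^{2} = \left(-30\right)^{2} = 900$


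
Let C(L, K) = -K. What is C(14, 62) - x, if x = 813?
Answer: -875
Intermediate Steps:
C(14, 62) - x = -1*62 - 1*813 = -62 - 813 = -875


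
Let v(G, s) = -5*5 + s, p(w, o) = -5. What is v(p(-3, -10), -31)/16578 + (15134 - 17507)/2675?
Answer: -19744697/22173075 ≈ -0.89048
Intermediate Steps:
v(G, s) = -25 + s
v(p(-3, -10), -31)/16578 + (15134 - 17507)/2675 = (-25 - 31)/16578 + (15134 - 17507)/2675 = -56*1/16578 - 2373*1/2675 = -28/8289 - 2373/2675 = -19744697/22173075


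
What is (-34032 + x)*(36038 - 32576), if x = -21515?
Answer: -192303714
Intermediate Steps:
(-34032 + x)*(36038 - 32576) = (-34032 - 21515)*(36038 - 32576) = -55547*3462 = -192303714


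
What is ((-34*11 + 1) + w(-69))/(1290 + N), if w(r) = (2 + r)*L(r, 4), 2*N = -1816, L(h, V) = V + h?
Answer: 1991/191 ≈ 10.424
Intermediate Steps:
N = -908 (N = (½)*(-1816) = -908)
w(r) = (2 + r)*(4 + r)
((-34*11 + 1) + w(-69))/(1290 + N) = ((-34*11 + 1) + (2 - 69)*(4 - 69))/(1290 - 908) = ((-374 + 1) - 67*(-65))/382 = (-373 + 4355)*(1/382) = 3982*(1/382) = 1991/191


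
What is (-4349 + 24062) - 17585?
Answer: 2128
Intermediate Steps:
(-4349 + 24062) - 17585 = 19713 - 17585 = 2128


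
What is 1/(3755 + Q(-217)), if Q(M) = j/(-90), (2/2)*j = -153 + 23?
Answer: 9/33808 ≈ 0.00026621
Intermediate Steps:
j = -130 (j = -153 + 23 = -130)
Q(M) = 13/9 (Q(M) = -130/(-90) = -130*(-1/90) = 13/9)
1/(3755 + Q(-217)) = 1/(3755 + 13/9) = 1/(33808/9) = 9/33808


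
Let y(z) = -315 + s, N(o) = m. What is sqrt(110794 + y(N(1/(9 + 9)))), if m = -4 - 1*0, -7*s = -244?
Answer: sqrt(5415179)/7 ≈ 332.44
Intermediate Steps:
s = 244/7 (s = -1/7*(-244) = 244/7 ≈ 34.857)
m = -4 (m = -4 + 0 = -4)
N(o) = -4
y(z) = -1961/7 (y(z) = -315 + 244/7 = -1961/7)
sqrt(110794 + y(N(1/(9 + 9)))) = sqrt(110794 - 1961/7) = sqrt(773597/7) = sqrt(5415179)/7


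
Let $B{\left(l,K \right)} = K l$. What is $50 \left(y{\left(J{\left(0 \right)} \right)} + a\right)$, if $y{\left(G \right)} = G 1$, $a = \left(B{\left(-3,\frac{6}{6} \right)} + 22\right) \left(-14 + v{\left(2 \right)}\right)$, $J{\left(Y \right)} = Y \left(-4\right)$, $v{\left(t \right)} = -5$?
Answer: $-18050$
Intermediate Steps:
$J{\left(Y \right)} = - 4 Y$
$a = -361$ ($a = \left(\frac{6}{6} \left(-3\right) + 22\right) \left(-14 - 5\right) = \left(6 \cdot \frac{1}{6} \left(-3\right) + 22\right) \left(-19\right) = \left(1 \left(-3\right) + 22\right) \left(-19\right) = \left(-3 + 22\right) \left(-19\right) = 19 \left(-19\right) = -361$)
$y{\left(G \right)} = G$
$50 \left(y{\left(J{\left(0 \right)} \right)} + a\right) = 50 \left(\left(-4\right) 0 - 361\right) = 50 \left(0 - 361\right) = 50 \left(-361\right) = -18050$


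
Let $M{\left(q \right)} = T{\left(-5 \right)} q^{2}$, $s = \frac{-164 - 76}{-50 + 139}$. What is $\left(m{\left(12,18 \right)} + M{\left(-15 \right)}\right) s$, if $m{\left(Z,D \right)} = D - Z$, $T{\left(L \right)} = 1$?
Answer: $- \frac{55440}{89} \approx -622.92$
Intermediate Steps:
$s = - \frac{240}{89} \approx -2.6966$
$M{\left(q \right)} = q^{2}$ ($M{\left(q \right)} = 1 q^{2} = q^{2}$)
$\left(m{\left(12,18 \right)} + M{\left(-15 \right)}\right) s = \left(\left(18 - 12\right) + \left(-15\right)^{2}\right) \left(- \frac{240}{89}\right) = \left(\left(18 - 12\right) + 225\right) \left(- \frac{240}{89}\right) = \left(6 + 225\right) \left(- \frac{240}{89}\right) = 231 \left(- \frac{240}{89}\right) = - \frac{55440}{89}$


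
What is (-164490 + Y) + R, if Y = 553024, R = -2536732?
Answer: -2148198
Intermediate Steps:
(-164490 + Y) + R = (-164490 + 553024) - 2536732 = 388534 - 2536732 = -2148198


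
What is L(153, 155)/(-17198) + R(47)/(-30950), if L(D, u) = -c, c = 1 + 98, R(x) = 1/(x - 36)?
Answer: 8421838/1463764775 ≈ 0.0057535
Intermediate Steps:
R(x) = 1/(-36 + x)
c = 99
L(D, u) = -99 (L(D, u) = -1*99 = -99)
L(153, 155)/(-17198) + R(47)/(-30950) = -99/(-17198) + 1/((-36 + 47)*(-30950)) = -99*(-1/17198) - 1/30950/11 = 99/17198 + (1/11)*(-1/30950) = 99/17198 - 1/340450 = 8421838/1463764775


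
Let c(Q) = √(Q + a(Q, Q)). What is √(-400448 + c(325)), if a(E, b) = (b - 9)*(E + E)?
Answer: √(-400448 + 5*√8229) ≈ 632.45*I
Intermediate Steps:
a(E, b) = 2*E*(-9 + b) (a(E, b) = (-9 + b)*(2*E) = 2*E*(-9 + b))
c(Q) = √(Q + 2*Q*(-9 + Q))
√(-400448 + c(325)) = √(-400448 + √(325*(-17 + 2*325))) = √(-400448 + √(325*(-17 + 650))) = √(-400448 + √(325*633)) = √(-400448 + √205725) = √(-400448 + 5*√8229)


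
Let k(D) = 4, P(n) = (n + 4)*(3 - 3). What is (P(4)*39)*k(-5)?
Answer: 0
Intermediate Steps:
P(n) = 0 (P(n) = (4 + n)*0 = 0)
(P(4)*39)*k(-5) = (0*39)*4 = 0*4 = 0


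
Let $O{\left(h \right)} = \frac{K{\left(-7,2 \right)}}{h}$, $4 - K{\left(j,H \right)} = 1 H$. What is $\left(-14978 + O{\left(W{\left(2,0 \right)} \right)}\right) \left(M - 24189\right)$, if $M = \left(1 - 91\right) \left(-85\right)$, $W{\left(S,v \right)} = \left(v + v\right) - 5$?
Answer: $\frac{1238638788}{5} \approx 2.4773 \cdot 10^{8}$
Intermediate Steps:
$K{\left(j,H \right)} = 4 - H$ ($K{\left(j,H \right)} = 4 - 1 H = 4 - H$)
$W{\left(S,v \right)} = -5 + 2 v$ ($W{\left(S,v \right)} = 2 v - 5 = -5 + 2 v$)
$O{\left(h \right)} = \frac{2}{h}$ ($O{\left(h \right)} = \frac{4 - 2}{h} = \frac{2}{h}$)
$M = 7650$ ($M = \left(-90\right) \left(-85\right) = 7650$)
$\left(-14978 + O{\left(W{\left(2,0 \right)} \right)}\right) \left(M - 24189\right) = \left(-14978 + \frac{2}{-5 + 2 \cdot 0}\right) \left(7650 - 24189\right) = \left(-14978 + \frac{2}{-5 + 0}\right) \left(-16539\right) = \left(-14978 + \frac{2}{-5}\right) \left(-16539\right) = \left(-14978 + 2 \left(- \frac{1}{5}\right)\right) \left(-16539\right) = \left(-14978 - \frac{2}{5}\right) \left(-16539\right) = \left(- \frac{74892}{5}\right) \left(-16539\right) = \frac{1238638788}{5}$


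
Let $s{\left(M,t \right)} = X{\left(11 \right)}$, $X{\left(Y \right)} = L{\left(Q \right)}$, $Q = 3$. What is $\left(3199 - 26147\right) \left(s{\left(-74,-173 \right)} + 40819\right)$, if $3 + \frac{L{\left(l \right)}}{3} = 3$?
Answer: $-936714412$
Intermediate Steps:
$L{\left(l \right)} = 0$ ($L{\left(l \right)} = -9 + 3 \cdot 3 = -9 + 9 = 0$)
$X{\left(Y \right)} = 0$
$s{\left(M,t \right)} = 0$
$\left(3199 - 26147\right) \left(s{\left(-74,-173 \right)} + 40819\right) = \left(3199 - 26147\right) \left(0 + 40819\right) = \left(-22948\right) 40819 = -936714412$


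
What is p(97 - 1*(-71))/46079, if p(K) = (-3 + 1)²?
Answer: 4/46079 ≈ 8.6807e-5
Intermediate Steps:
p(K) = 4 (p(K) = (-2)² = 4)
p(97 - 1*(-71))/46079 = 4/46079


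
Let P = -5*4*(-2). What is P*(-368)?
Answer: -14720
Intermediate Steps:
P = 40 (P = -20*(-2) = 40)
P*(-368) = 40*(-368) = -14720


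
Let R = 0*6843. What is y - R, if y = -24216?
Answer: -24216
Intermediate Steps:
R = 0
y - R = -24216 - 1*0 = -24216 + 0 = -24216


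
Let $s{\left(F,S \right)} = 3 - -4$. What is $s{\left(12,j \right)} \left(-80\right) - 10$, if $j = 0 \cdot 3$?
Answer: $-570$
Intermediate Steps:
$j = 0$
$s{\left(F,S \right)} = 7$ ($s{\left(F,S \right)} = 3 + 4 = 7$)
$s{\left(12,j \right)} \left(-80\right) - 10 = 7 \left(-80\right) - 10 = -560 - 10 = -570$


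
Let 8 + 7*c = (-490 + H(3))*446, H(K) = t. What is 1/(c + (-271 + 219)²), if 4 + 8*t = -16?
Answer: -7/200735 ≈ -3.4872e-5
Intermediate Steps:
t = -5/2 (t = -½ + (⅛)*(-16) = -½ - 2 = -5/2 ≈ -2.5000)
H(K) = -5/2
c = -219663/7 (c = -8/7 + ((-490 - 5/2)*446)/7 = -8/7 + (-985/2*446)/7 = -8/7 + (⅐)*(-219655) = -8/7 - 219655/7 = -219663/7 ≈ -31380.)
1/(c + (-271 + 219)²) = 1/(-219663/7 + (-271 + 219)²) = 1/(-219663/7 + (-52)²) = 1/(-219663/7 + 2704) = 1/(-200735/7) = -7/200735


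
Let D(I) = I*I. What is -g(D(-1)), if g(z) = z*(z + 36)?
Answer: -37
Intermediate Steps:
D(I) = I²
g(z) = z*(36 + z)
-g(D(-1)) = -(-1)²*(36 + (-1)²) = -(36 + 1) = -37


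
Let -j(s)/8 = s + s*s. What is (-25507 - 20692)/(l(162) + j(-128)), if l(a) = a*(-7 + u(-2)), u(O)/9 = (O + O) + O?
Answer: 46199/139930 ≈ 0.33016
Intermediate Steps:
u(O) = 27*O (u(O) = 9*((O + O) + O) = 9*(2*O + O) = 9*(3*O) = 27*O)
j(s) = -8*s - 8*s**2 (j(s) = -8*(s + s*s) = -8*(s + s**2) = -8*s - 8*s**2)
l(a) = -61*a (l(a) = a*(-7 + 27*(-2)) = a*(-7 - 54) = a*(-61) = -61*a)
(-25507 - 20692)/(l(162) + j(-128)) = (-25507 - 20692)/(-61*162 - 8*(-128)*(1 - 128)) = -46199/(-9882 - 8*(-128)*(-127)) = -46199/(-9882 - 130048) = -46199/(-139930) = -46199*(-1/139930) = 46199/139930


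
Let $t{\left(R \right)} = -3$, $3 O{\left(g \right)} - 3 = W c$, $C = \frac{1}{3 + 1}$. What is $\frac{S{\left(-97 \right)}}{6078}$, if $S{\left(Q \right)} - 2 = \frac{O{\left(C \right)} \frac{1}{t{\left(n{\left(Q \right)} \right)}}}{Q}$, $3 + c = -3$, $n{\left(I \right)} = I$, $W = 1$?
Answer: $\frac{581}{1768698} \approx 0.00032849$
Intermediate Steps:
$c = -6$ ($c = -3 - 3 = -6$)
$C = \frac{1}{4} \approx 0.25$
$O{\left(g \right)} = -1$ ($O{\left(g \right)} = 1 + \frac{1 \left(-6\right)}{3} = 1 + \frac{1}{3} \left(-6\right) = 1 - 2 = -1$)
$S{\left(Q \right)} = 2 + \frac{1}{3 Q}$ ($S{\left(Q \right)} = 2 + \frac{\left(-1\right) \frac{1}{-3}}{Q} = 2 + \frac{\left(-1\right) \left(- \frac{1}{3}\right)}{Q} = 2 + \frac{1}{3 Q}$)
$\frac{S{\left(-97 \right)}}{6078} = \frac{2 + \frac{1}{3 \left(-97\right)}}{6078} = \left(2 + \frac{1}{3} \left(- \frac{1}{97}\right)\right) \frac{1}{6078} = \left(2 - \frac{1}{291}\right) \frac{1}{6078} = \frac{581}{291} \cdot \frac{1}{6078} = \frac{581}{1768698}$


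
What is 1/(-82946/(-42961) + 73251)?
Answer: 42961/3147019157 ≈ 1.3651e-5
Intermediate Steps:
1/(-82946/(-42961) + 73251) = 1/(-82946*(-1/42961) + 73251) = 1/(82946/42961 + 73251) = 1/(3147019157/42961) = 42961/3147019157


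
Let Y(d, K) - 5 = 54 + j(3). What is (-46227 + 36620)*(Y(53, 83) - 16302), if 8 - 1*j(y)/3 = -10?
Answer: 155527723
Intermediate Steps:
j(y) = 54 (j(y) = 24 - 3*(-10) = 24 + 30 = 54)
Y(d, K) = 113 (Y(d, K) = 5 + (54 + 54) = 5 + 108 = 113)
(-46227 + 36620)*(Y(53, 83) - 16302) = (-46227 + 36620)*(113 - 16302) = -9607*(-16189) = 155527723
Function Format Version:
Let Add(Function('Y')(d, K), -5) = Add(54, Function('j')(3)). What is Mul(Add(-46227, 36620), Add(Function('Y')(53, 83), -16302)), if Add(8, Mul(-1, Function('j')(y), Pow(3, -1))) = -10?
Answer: 155527723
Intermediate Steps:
Function('j')(y) = 54 (Function('j')(y) = Add(24, Mul(-3, -10)) = Add(24, 30) = 54)
Function('Y')(d, K) = 113 (Function('Y')(d, K) = Add(5, Add(54, 54)) = Add(5, 108) = 113)
Mul(Add(-46227, 36620), Add(Function('Y')(53, 83), -16302)) = Mul(Add(-46227, 36620), Add(113, -16302)) = Mul(-9607, -16189) = 155527723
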